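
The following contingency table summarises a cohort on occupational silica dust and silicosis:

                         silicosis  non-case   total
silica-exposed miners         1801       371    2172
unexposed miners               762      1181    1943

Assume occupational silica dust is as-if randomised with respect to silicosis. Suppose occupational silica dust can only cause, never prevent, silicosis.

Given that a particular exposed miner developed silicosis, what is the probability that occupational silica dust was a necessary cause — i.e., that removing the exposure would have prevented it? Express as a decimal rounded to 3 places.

PN ≈ 0.527

p₁ = P(outcome | exposed) = 1801/2172 = 0.82919
p₀ = P(outcome | unexposed) = 762/1943 = 0.39218
Under exogeneity and monotonicity, PN = (p₁ − p₀) / p₁.
PN = (0.82919 − 0.39218) / 0.82919 = 0.43701 / 0.82919 ≈ 0.5270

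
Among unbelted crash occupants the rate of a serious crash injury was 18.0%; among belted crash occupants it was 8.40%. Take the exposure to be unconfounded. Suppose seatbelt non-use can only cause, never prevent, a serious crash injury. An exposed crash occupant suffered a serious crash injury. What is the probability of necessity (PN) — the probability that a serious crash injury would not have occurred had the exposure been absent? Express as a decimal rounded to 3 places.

PN ≈ 0.533

p₁ = 0.18, p₀ = 0.084.
Under exogeneity and monotonicity, PN = (p₁ − p₀) / p₁.
PN = (0.18 − 0.084) / 0.18 = 0.096 / 0.18 ≈ 0.5333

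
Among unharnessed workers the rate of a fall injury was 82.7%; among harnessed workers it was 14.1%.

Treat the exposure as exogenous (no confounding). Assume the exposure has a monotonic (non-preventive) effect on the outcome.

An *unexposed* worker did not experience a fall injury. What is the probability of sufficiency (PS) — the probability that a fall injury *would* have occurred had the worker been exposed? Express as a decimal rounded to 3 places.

p₁ = 0.827, p₀ = 0.141.
Under exogeneity and monotonicity, PS = (p₁ − p₀) / (1 − p₀).
PS = (0.827 − 0.141) / (1 − 0.141) = 0.686 / 0.859 ≈ 0.7986

PS ≈ 0.799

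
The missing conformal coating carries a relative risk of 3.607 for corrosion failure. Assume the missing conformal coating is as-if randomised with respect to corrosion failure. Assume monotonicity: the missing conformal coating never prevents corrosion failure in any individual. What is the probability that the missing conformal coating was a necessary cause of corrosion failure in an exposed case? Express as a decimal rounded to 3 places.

PN ≈ 0.723

Under exogeneity and monotonicity, PN = (RR − 1) / RR = 1 − 1/RR.
PN = (3.607 − 1) / 3.607 = 2.607 / 3.607 ≈ 0.7228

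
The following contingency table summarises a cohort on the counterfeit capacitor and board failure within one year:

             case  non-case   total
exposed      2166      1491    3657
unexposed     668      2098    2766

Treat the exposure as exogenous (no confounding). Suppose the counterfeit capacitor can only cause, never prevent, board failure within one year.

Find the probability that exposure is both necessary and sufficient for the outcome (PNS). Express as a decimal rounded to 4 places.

PNS ≈ 0.3508

p₁ = P(outcome | exposed) = 2166/3657 = 0.59229
p₀ = P(outcome | unexposed) = 668/2766 = 0.2415
Under exogeneity and monotonicity, PNS = p₁ − p₀.
PNS = 0.59229 − 0.2415 = 0.35078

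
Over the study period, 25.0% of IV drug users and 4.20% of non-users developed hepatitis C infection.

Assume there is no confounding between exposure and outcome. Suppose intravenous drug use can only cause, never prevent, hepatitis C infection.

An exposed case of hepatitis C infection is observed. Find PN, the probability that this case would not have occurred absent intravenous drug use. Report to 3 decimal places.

p₁ = 0.25, p₀ = 0.042.
Under exogeneity and monotonicity, PN = (p₁ − p₀) / p₁.
PN = (0.25 − 0.042) / 0.25 = 0.208 / 0.25 ≈ 0.8320

PN ≈ 0.832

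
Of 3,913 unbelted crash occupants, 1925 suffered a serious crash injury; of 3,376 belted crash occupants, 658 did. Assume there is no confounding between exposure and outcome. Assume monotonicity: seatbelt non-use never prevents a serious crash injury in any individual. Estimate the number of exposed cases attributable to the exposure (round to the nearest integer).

about 1162 cases

p₁ = P(outcome | exposed) = 1925/3913 = 0.49195
p₀ = P(outcome | unexposed) = 658/3376 = 0.19491
PN = (p₁ − p₀)/p₁ = (0.49195 − 0.19491) / 0.49195 ≈ 0.60381.
Attributable cases ≈ PN × (exposed cases) = 0.60381 × 1925 ≈ 1162.34.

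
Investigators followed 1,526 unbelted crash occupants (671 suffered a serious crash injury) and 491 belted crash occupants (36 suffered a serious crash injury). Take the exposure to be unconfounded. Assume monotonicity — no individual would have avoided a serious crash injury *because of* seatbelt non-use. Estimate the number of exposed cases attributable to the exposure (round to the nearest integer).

p₁ = P(outcome | exposed) = 671/1526 = 0.43971
p₀ = P(outcome | unexposed) = 36/491 = 0.07332
PN = (p₁ − p₀)/p₁ = (0.43971 − 0.07332) / 0.43971 ≈ 0.83325.
Attributable cases ≈ PN × (exposed cases) = 0.83325 × 671 ≈ 559.11.

about 559 cases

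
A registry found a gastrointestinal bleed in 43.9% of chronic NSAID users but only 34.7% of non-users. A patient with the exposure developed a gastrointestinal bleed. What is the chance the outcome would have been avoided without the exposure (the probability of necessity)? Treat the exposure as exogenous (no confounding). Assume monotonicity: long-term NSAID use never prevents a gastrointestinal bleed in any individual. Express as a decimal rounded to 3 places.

p₁ = 0.439, p₀ = 0.347.
Under exogeneity and monotonicity, PN = (p₁ − p₀) / p₁.
PN = (0.439 − 0.347) / 0.439 = 0.092 / 0.439 ≈ 0.2096

PN ≈ 0.210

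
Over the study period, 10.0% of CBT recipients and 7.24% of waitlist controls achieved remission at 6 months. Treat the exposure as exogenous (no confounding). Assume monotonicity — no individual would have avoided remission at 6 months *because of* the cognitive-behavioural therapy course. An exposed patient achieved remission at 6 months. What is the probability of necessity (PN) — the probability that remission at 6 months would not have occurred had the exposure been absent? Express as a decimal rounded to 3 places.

PN ≈ 0.276

p₁ = 0.1, p₀ = 0.0724.
Under exogeneity and monotonicity, PN = (p₁ − p₀) / p₁.
PN = (0.1 − 0.0724) / 0.1 = 0.0276 / 0.1 ≈ 0.2760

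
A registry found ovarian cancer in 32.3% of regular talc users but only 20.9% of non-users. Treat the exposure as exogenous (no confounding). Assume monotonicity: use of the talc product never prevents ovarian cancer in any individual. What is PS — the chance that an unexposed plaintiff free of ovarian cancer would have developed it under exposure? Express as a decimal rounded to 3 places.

PS ≈ 0.144

p₁ = 0.323, p₀ = 0.209.
Under exogeneity and monotonicity, PS = (p₁ − p₀) / (1 − p₀).
PS = (0.323 − 0.209) / (1 − 0.209) = 0.114 / 0.791 ≈ 0.1441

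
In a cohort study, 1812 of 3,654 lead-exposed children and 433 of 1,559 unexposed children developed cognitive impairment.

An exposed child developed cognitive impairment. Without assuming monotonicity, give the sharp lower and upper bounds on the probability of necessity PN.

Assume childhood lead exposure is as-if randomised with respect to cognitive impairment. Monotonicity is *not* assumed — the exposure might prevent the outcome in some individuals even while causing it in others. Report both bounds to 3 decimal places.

0.440 ≤ PN ≤ 1.000

p₁ = P(outcome | exposed) = 1812/3654 = 0.49589
p₀ = P(outcome | unexposed) = 433/1559 = 0.27774
Under exogeneity alone the bounds on PN are max{0,(p₁−p₀)/p₁} ≤ PN ≤ min{1,(1−p₀)/p₁}.
  lower = (p₁ − p₀)/p₁ = 0.21815 / 0.49589 ≈ 0.4399
  upper = min{1, (1 − p₀)/p₁} = 0.72226 / 0.49589 ≈ 1.4565 → capped at 1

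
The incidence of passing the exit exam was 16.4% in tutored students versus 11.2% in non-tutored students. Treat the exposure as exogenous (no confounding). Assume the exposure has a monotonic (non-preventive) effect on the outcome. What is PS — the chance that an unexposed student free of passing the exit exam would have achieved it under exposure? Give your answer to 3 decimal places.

PS ≈ 0.059

p₁ = 0.164, p₀ = 0.112.
Under exogeneity and monotonicity, PS = (p₁ − p₀) / (1 − p₀).
PS = (0.164 − 0.112) / (1 − 0.112) = 0.052 / 0.888 ≈ 0.0586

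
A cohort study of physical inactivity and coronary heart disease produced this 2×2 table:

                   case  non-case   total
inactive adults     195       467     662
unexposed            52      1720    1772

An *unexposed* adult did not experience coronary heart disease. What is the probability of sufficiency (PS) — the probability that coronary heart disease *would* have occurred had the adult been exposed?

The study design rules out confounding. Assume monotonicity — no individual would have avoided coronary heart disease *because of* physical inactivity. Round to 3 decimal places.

p₁ = P(outcome | exposed) = 195/662 = 0.29456
p₀ = P(outcome | unexposed) = 52/1772 = 0.029345
Under exogeneity and monotonicity, PS = (p₁ − p₀)/(1 − p₀).
PS = (0.29456 − 0.029345) / 0.97065 ≈ 0.2732

PS ≈ 0.273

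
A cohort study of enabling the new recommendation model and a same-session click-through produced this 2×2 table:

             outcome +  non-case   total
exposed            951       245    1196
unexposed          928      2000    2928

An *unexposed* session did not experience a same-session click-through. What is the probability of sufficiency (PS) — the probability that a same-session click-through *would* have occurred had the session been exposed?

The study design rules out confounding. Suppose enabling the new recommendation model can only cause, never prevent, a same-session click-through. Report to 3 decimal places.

PS ≈ 0.700

p₁ = P(outcome | exposed) = 951/1196 = 0.79515
p₀ = P(outcome | unexposed) = 928/2928 = 0.31694
Under exogeneity and monotonicity, PS = (p₁ − p₀)/(1 − p₀).
PS = (0.79515 − 0.31694) / 0.68306 ≈ 0.7001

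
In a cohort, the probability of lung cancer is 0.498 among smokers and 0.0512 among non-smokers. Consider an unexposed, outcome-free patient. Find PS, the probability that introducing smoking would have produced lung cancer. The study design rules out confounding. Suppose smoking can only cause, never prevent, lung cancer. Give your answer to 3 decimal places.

PS ≈ 0.471

Let p₁ = 0.498, p₀ = 0.0512.
Under exogeneity and monotonicity, PS = (p₁ − p₀) / (1 − p₀).
PS = (0.498 − 0.0512) / (1 − 0.0512) = 0.4468 / 0.9488 ≈ 0.4709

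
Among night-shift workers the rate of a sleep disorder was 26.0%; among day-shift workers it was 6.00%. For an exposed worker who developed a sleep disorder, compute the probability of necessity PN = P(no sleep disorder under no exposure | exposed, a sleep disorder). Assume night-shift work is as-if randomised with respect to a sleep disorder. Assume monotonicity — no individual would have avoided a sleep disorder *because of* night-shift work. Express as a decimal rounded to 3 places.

PN ≈ 0.769

p₁ = 0.26, p₀ = 0.06.
Under exogeneity and monotonicity, PN = (p₁ − p₀) / p₁.
PN = (0.26 − 0.06) / 0.26 = 0.2 / 0.26 ≈ 0.7692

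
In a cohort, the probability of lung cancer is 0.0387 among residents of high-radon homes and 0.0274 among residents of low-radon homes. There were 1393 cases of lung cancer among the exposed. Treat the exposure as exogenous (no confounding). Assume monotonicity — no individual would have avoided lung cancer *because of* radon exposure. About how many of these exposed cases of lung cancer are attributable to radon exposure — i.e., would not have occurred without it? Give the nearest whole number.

Let p₁ = 0.0387, p₀ = 0.0274.
PN = (p₁ − p₀)/p₁ = (0.0387 − 0.0274) / 0.0387 ≈ 0.29199.
Attributable cases ≈ PN × (exposed cases) = 0.29199 × 1393 ≈ 406.74.

about 407 cases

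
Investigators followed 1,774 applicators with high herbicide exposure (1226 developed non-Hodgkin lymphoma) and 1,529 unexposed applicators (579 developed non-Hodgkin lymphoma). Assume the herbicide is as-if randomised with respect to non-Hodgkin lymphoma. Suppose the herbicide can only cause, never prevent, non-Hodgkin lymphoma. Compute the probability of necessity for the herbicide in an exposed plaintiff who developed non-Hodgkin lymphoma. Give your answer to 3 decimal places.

PN ≈ 0.452

p₁ = P(outcome | exposed) = 1226/1774 = 0.69109
p₀ = P(outcome | unexposed) = 579/1529 = 0.37868
Under exogeneity and monotonicity, PN = (p₁ − p₀) / p₁.
PN = (0.69109 − 0.37868) / 0.69109 = 0.31241 / 0.69109 ≈ 0.4521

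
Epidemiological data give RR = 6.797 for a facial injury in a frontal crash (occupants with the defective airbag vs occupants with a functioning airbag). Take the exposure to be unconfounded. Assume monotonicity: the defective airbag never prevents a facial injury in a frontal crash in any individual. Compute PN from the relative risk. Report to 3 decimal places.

Under exogeneity and monotonicity, PN = (RR − 1) / RR = 1 − 1/RR.
PN = (6.797 − 1) / 6.797 = 5.797 / 6.797 ≈ 0.8529

PN ≈ 0.853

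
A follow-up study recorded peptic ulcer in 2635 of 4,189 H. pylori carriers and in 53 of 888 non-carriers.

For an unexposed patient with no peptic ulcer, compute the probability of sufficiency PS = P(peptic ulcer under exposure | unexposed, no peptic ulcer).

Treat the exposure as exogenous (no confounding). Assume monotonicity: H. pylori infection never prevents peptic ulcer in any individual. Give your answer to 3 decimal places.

PS ≈ 0.605

p₁ = P(outcome | exposed) = 2635/4189 = 0.62903
p₀ = P(outcome | unexposed) = 53/888 = 0.059685
Under exogeneity and monotonicity, PS = (p₁ − p₀) / (1 − p₀).
PS = (0.62903 − 0.059685) / (1 − 0.059685) = 0.56934 / 0.94032 ≈ 0.6055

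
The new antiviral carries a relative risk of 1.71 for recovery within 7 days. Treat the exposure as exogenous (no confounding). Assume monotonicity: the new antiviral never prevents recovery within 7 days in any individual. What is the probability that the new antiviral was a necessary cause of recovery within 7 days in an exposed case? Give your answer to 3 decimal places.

Under exogeneity and monotonicity, PN = (RR − 1) / RR = 1 − 1/RR.
PN = (1.71 − 1) / 1.71 = 0.71 / 1.71 ≈ 0.4152

PN ≈ 0.415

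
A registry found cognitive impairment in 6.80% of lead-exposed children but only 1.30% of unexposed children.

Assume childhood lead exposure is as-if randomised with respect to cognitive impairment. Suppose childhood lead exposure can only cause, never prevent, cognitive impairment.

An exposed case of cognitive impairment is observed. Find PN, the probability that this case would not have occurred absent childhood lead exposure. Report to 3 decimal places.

PN ≈ 0.809

p₁ = 0.068, p₀ = 0.013.
Under exogeneity and monotonicity, PN = (p₁ − p₀) / p₁.
PN = (0.068 − 0.013) / 0.068 = 0.055 / 0.068 ≈ 0.8088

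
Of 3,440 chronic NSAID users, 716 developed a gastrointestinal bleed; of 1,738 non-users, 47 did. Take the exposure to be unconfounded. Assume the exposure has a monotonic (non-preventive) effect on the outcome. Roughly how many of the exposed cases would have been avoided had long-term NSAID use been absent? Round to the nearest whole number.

about 623 cases

p₁ = P(outcome | exposed) = 716/3440 = 0.20814
p₀ = P(outcome | unexposed) = 47/1738 = 0.027043
PN = (p₁ − p₀)/p₁ = (0.20814 − 0.027043) / 0.20814 ≈ 0.87007.
Attributable cases ≈ PN × (exposed cases) = 0.87007 × 716 ≈ 622.97.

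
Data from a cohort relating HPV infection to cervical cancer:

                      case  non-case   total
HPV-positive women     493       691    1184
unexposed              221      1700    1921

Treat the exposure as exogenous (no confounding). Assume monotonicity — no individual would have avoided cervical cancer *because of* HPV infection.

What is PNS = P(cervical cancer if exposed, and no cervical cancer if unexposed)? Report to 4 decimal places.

p₁ = P(outcome | exposed) = 493/1184 = 0.41639
p₀ = P(outcome | unexposed) = 221/1921 = 0.11504
Under exogeneity and monotonicity, PNS = p₁ − p₀.
PNS = 0.41639 − 0.11504 = 0.30134

PNS ≈ 0.3013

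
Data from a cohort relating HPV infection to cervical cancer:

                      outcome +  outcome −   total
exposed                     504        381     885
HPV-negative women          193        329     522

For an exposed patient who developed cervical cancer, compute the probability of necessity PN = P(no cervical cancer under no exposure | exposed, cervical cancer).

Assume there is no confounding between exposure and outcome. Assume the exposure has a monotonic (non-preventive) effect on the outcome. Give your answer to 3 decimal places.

p₁ = P(outcome | exposed) = 504/885 = 0.56949
p₀ = P(outcome | unexposed) = 193/522 = 0.36973
Under exogeneity and monotonicity, PN = (p₁ − p₀)/p₁.
PN = (0.56949 − 0.36973) / 0.56949 ≈ 0.3508

PN ≈ 0.351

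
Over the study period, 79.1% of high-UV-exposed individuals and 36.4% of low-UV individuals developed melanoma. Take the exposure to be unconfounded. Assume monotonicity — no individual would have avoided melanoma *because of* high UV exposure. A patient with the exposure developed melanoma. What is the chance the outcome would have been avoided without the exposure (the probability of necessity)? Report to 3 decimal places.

p₁ = 0.791, p₀ = 0.364.
Under exogeneity and monotonicity, PN = (p₁ − p₀) / p₁.
PN = (0.791 − 0.364) / 0.791 = 0.427 / 0.791 ≈ 0.5398

PN ≈ 0.540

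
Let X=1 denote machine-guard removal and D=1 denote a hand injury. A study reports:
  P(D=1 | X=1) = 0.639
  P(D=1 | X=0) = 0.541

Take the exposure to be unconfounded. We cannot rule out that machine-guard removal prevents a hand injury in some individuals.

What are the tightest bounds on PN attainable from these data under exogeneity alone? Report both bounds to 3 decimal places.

Let p₁ = 0.639, p₀ = 0.541.
Under exogeneity alone the bounds on PN are max{0,(p₁−p₀)/p₁} ≤ PN ≤ min{1,(1−p₀)/p₁}.
  lower = (p₁ − p₀)/p₁ = 0.098 / 0.639 ≈ 0.1534
  upper = min{1, (1 − p₀)/p₁} = 0.459 / 0.639 ≈ 0.7183

0.153 ≤ PN ≤ 0.718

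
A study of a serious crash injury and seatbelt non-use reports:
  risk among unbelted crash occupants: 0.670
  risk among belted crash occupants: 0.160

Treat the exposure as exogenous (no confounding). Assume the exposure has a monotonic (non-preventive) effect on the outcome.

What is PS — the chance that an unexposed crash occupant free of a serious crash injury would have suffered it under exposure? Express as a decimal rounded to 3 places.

PS ≈ 0.607

Let p₁ = 0.67, p₀ = 0.16.
Under exogeneity and monotonicity, PS = (p₁ − p₀) / (1 − p₀).
PS = (0.67 − 0.16) / (1 − 0.16) = 0.51 / 0.84 ≈ 0.6071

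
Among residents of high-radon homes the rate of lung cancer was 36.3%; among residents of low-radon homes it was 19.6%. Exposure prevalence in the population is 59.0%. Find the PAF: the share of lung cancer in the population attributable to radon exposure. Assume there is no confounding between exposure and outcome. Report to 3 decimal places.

PAF ≈ 0.335

p₁ = 0.363, p₀ = 0.196.
Overall risk P(Y=1) = π·p₁ + (1−π)·p₀ = 0.59×0.363 + 0.41×0.196 = 0.29453.
Under exogeneity, PAF = [P(Y=1) − p₀] / P(Y=1).
PAF = (0.29453 − 0.196) / 0.29453 ≈ 0.3345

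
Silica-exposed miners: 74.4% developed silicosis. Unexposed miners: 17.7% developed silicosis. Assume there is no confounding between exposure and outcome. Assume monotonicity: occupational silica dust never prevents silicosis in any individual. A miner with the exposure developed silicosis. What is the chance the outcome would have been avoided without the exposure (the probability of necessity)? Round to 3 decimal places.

p₁ = 0.744, p₀ = 0.177.
Under exogeneity and monotonicity, PN = (p₁ − p₀) / p₁.
PN = (0.744 − 0.177) / 0.744 = 0.567 / 0.744 ≈ 0.7621

PN ≈ 0.762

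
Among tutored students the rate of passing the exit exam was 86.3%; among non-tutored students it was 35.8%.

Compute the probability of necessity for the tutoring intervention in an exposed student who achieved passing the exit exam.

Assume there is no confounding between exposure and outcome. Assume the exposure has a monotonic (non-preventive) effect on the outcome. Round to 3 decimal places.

PN ≈ 0.585

p₁ = 0.863, p₀ = 0.358.
Under exogeneity and monotonicity, PN = (p₁ − p₀) / p₁.
PN = (0.863 − 0.358) / 0.863 = 0.505 / 0.863 ≈ 0.5852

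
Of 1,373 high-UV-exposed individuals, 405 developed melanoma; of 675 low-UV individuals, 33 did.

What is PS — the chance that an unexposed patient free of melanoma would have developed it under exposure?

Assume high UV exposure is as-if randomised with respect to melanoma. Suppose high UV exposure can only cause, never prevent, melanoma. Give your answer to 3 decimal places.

p₁ = P(outcome | exposed) = 405/1373 = 0.29497
p₀ = P(outcome | unexposed) = 33/675 = 0.048889
Under exogeneity and monotonicity, PS = (p₁ − p₀) / (1 − p₀).
PS = (0.29497 − 0.048889) / (1 − 0.048889) = 0.24609 / 0.95111 ≈ 0.2587

PS ≈ 0.259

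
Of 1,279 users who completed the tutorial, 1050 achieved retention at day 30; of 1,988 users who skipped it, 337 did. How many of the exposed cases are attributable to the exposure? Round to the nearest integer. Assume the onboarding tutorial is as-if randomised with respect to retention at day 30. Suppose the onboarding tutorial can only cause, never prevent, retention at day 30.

about 833 cases

p₁ = P(outcome | exposed) = 1050/1279 = 0.82095
p₀ = P(outcome | unexposed) = 337/1988 = 0.16952
PN = (p₁ − p₀)/p₁ = (0.82095 − 0.16952) / 0.82095 ≈ 0.79351.
Attributable cases ≈ PN × (exposed cases) = 0.79351 × 1050 ≈ 833.19.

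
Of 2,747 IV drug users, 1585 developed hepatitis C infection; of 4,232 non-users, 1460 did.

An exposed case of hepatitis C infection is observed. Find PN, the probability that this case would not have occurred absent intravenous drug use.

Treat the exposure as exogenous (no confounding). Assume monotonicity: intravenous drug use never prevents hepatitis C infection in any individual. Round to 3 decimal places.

PN ≈ 0.402

p₁ = P(outcome | exposed) = 1585/2747 = 0.57699
p₀ = P(outcome | unexposed) = 1460/4232 = 0.34499
Under exogeneity and monotonicity, PN = (p₁ − p₀) / p₁.
PN = (0.57699 − 0.34499) / 0.57699 = 0.232 / 0.57699 ≈ 0.4021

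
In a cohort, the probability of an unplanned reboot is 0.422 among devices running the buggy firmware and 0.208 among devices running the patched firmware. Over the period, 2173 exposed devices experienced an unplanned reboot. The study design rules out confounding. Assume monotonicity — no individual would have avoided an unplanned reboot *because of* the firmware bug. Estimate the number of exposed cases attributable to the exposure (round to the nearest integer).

about 1102 cases

Let p₁ = 0.422, p₀ = 0.208.
PN = (p₁ − p₀)/p₁ = (0.422 − 0.208) / 0.422 ≈ 0.50711.
Attributable cases ≈ PN × (exposed cases) = 0.50711 × 2173 ≈ 1101.95.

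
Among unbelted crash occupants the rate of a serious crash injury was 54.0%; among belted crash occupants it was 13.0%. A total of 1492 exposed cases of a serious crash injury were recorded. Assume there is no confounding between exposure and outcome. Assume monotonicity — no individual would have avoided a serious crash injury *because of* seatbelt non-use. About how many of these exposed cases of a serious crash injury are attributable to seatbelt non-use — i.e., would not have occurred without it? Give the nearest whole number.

about 1133 cases

p₁ = 0.54, p₀ = 0.13.
PN = (p₁ − p₀)/p₁ = (0.54 − 0.13) / 0.54 ≈ 0.75926.
Attributable cases ≈ PN × (exposed cases) = 0.75926 × 1492 ≈ 1132.81.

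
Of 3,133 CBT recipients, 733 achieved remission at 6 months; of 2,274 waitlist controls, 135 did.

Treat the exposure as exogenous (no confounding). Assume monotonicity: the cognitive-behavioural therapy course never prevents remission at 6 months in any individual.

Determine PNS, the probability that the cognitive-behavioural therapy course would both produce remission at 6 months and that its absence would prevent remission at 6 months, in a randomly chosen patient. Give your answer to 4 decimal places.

p₁ = P(outcome | exposed) = 733/3133 = 0.23396
p₀ = P(outcome | unexposed) = 135/2274 = 0.059367
Under exogeneity and monotonicity, PNS = p₁ − p₀.
PNS = 0.23396 − 0.059367 = 0.17459

PNS ≈ 0.1746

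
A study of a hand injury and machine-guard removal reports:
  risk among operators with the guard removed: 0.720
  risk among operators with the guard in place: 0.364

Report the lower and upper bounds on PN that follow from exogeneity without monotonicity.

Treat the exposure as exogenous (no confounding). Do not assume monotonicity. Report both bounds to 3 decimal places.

0.494 ≤ PN ≤ 0.883

Let p₁ = 0.72, p₀ = 0.364.
Under exogeneity alone the bounds on PN are max{0,(p₁−p₀)/p₁} ≤ PN ≤ min{1,(1−p₀)/p₁}.
  lower = (p₁ − p₀)/p₁ = 0.356 / 0.72 ≈ 0.4944
  upper = min{1, (1 − p₀)/p₁} = 0.636 / 0.72 ≈ 0.8833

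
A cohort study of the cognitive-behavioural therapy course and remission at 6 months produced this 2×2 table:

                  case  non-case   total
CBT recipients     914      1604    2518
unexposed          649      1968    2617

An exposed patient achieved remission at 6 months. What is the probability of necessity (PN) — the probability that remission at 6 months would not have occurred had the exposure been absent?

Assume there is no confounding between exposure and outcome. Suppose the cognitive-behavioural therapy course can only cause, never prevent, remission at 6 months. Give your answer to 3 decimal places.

PN ≈ 0.317

p₁ = P(outcome | exposed) = 914/2518 = 0.36299
p₀ = P(outcome | unexposed) = 649/2617 = 0.24799
Under exogeneity and monotonicity, PN = (p₁ − p₀) / p₁.
PN = (0.36299 − 0.24799) / 0.36299 = 0.11499 / 0.36299 ≈ 0.3168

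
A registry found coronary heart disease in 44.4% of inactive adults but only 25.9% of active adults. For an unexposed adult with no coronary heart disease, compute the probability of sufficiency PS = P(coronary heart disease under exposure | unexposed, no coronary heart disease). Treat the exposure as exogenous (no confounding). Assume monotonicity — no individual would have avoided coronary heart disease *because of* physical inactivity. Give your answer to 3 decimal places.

p₁ = 0.444, p₀ = 0.259.
Under exogeneity and monotonicity, PS = (p₁ − p₀) / (1 − p₀).
PS = (0.444 − 0.259) / (1 − 0.259) = 0.185 / 0.741 ≈ 0.2497

PS ≈ 0.250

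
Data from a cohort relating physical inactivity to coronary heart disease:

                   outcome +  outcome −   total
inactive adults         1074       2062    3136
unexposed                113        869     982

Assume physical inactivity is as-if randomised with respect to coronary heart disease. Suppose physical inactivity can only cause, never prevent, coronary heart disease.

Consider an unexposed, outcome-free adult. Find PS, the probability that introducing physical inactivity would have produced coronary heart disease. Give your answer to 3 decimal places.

p₁ = P(outcome | exposed) = 1074/3136 = 0.34247
p₀ = P(outcome | unexposed) = 113/982 = 0.11507
Under exogeneity and monotonicity, PS = (p₁ − p₀)/(1 − p₀).
PS = (0.34247 − 0.11507) / 0.88493 ≈ 0.2570

PS ≈ 0.257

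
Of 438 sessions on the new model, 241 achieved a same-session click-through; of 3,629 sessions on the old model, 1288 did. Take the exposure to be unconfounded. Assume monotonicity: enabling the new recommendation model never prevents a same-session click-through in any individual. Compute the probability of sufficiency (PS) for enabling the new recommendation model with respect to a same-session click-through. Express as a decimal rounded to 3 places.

PS ≈ 0.303

p₁ = P(outcome | exposed) = 241/438 = 0.55023
p₀ = P(outcome | unexposed) = 1288/3629 = 0.35492
Under exogeneity and monotonicity, PS = (p₁ − p₀) / (1 − p₀).
PS = (0.55023 − 0.35492) / (1 − 0.35492) = 0.19531 / 0.64508 ≈ 0.3028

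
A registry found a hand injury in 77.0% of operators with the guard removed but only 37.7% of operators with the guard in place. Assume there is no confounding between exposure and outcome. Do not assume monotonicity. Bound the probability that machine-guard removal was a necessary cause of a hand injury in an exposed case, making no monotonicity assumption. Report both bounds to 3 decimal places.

0.510 ≤ PN ≤ 0.809

p₁ = 0.77, p₀ = 0.377.
Under exogeneity alone the bounds on PN are max{0,(p₁−p₀)/p₁} ≤ PN ≤ min{1,(1−p₀)/p₁}.
  lower = (p₁ − p₀)/p₁ = 0.393 / 0.77 ≈ 0.5104
  upper = min{1, (1 − p₀)/p₁} = 0.623 / 0.77 ≈ 0.8091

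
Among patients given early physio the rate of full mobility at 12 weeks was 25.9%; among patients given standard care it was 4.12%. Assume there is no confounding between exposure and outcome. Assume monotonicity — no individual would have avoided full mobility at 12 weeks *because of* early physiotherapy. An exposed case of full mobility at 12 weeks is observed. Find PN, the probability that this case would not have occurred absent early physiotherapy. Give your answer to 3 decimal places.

PN ≈ 0.841

p₁ = 0.259, p₀ = 0.0412.
Under exogeneity and monotonicity, PN = (p₁ − p₀) / p₁.
PN = (0.259 − 0.0412) / 0.259 = 0.2178 / 0.259 ≈ 0.8409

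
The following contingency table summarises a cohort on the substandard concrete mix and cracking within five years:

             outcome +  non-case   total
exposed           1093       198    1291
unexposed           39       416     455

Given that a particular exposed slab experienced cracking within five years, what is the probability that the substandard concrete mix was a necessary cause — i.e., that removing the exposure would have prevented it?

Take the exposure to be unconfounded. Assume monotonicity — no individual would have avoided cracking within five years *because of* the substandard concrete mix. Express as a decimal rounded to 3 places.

p₁ = P(outcome | exposed) = 1093/1291 = 0.84663
p₀ = P(outcome | unexposed) = 39/455 = 0.085714
Under exogeneity and monotonicity, PN = (p₁ − p₀) / p₁.
PN = (0.84663 − 0.085714) / 0.84663 = 0.76092 / 0.84663 ≈ 0.8988

PN ≈ 0.899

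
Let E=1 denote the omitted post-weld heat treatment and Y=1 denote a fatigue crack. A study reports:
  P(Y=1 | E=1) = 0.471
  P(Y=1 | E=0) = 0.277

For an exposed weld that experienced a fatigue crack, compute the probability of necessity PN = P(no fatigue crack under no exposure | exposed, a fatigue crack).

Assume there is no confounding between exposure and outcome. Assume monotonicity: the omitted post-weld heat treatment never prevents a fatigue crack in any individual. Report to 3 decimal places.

Let p₁ = 0.471, p₀ = 0.277.
Under exogeneity and monotonicity, PN = (p₁ − p₀) / p₁.
PN = (0.471 − 0.277) / 0.471 = 0.194 / 0.471 ≈ 0.4119

PN ≈ 0.412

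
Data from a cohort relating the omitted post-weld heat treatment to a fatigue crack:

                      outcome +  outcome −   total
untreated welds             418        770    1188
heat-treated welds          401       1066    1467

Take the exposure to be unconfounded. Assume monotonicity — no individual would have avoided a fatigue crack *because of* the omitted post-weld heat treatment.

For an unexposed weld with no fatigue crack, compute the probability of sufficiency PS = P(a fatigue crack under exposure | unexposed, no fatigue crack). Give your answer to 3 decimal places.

PS ≈ 0.108

p₁ = P(outcome | exposed) = 418/1188 = 0.35185
p₀ = P(outcome | unexposed) = 401/1467 = 0.27335
Under exogeneity and monotonicity, PS = (p₁ − p₀)/(1 − p₀).
PS = (0.35185 − 0.27335) / 0.72665 ≈ 0.1080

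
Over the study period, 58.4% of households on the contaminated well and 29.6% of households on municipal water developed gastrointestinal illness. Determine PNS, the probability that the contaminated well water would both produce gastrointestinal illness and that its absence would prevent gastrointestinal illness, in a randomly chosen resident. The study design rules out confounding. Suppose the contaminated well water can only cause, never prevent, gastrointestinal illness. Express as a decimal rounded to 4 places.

p₁ = 0.584, p₀ = 0.296.
Under exogeneity and monotonicity, PNS = p₁ − p₀.
PNS = 0.584 − 0.296 = 0.288

PNS ≈ 0.2880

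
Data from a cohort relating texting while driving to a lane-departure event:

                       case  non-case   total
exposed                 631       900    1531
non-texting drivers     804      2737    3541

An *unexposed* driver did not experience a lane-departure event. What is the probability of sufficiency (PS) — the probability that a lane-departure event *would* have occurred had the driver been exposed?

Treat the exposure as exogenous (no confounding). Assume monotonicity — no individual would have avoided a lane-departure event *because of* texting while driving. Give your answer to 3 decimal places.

p₁ = P(outcome | exposed) = 631/1531 = 0.41215
p₀ = P(outcome | unexposed) = 804/3541 = 0.22705
Under exogeneity and monotonicity, PS = (p₁ − p₀)/(1 − p₀).
PS = (0.41215 − 0.22705) / 0.77295 ≈ 0.2395

PS ≈ 0.239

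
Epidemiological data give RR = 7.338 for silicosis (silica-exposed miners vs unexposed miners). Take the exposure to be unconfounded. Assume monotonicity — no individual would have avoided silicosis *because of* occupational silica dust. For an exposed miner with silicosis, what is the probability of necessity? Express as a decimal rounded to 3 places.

Under exogeneity and monotonicity, PN = (RR − 1) / RR = 1 − 1/RR.
PN = (7.338 − 1) / 7.338 = 6.338 / 7.338 ≈ 0.8637

PN ≈ 0.864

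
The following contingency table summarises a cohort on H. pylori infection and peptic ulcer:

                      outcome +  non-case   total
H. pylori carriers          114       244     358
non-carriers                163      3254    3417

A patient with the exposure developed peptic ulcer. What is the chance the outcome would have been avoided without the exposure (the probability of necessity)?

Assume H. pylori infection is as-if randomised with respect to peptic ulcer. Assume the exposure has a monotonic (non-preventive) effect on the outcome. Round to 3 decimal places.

PN ≈ 0.850

p₁ = P(outcome | exposed) = 114/358 = 0.31844
p₀ = P(outcome | unexposed) = 163/3417 = 0.047703
Under exogeneity and monotonicity, PN = (p₁ − p₀)/p₁.
PN = (0.31844 − 0.047703) / 0.31844 ≈ 0.8502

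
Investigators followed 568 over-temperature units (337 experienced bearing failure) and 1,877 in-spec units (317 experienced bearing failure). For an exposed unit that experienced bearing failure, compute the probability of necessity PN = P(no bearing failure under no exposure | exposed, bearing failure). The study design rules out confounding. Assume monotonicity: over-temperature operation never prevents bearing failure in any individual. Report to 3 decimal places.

p₁ = P(outcome | exposed) = 337/568 = 0.59331
p₀ = P(outcome | unexposed) = 317/1877 = 0.16889
Under exogeneity and monotonicity, PN = (p₁ − p₀) / p₁.
PN = (0.59331 − 0.16889) / 0.59331 = 0.42442 / 0.59331 ≈ 0.7153

PN ≈ 0.715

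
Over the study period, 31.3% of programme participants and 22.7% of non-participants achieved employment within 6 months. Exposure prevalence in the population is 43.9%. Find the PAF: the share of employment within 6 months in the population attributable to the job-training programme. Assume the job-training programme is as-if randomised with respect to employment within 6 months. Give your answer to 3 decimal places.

PAF ≈ 0.143

p₁ = 0.313, p₀ = 0.227.
Overall risk P(Y=1) = π·p₁ + (1−π)·p₀ = 0.439×0.313 + 0.561×0.227 = 0.26475.
Under exogeneity, PAF = [P(Y=1) − p₀] / P(Y=1).
PAF = (0.26475 − 0.227) / 0.26475 ≈ 0.1426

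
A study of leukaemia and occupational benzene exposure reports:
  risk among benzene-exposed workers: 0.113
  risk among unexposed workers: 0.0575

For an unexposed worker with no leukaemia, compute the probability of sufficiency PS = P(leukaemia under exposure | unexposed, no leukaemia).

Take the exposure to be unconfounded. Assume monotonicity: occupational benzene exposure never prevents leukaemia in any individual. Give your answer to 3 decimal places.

PS ≈ 0.059

Let p₁ = 0.113, p₀ = 0.0575.
Under exogeneity and monotonicity, PS = (p₁ − p₀) / (1 − p₀).
PS = (0.113 − 0.0575) / (1 − 0.0575) = 0.0555 / 0.9425 ≈ 0.0589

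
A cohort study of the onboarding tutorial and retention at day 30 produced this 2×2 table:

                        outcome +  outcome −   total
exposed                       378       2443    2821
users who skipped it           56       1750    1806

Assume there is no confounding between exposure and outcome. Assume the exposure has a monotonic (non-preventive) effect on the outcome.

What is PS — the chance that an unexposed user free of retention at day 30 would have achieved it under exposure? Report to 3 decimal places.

p₁ = P(outcome | exposed) = 378/2821 = 0.134
p₀ = P(outcome | unexposed) = 56/1806 = 0.031008
Under exogeneity and monotonicity, PS = (p₁ − p₀) / (1 − p₀).
PS = (0.134 − 0.031008) / (1 − 0.031008) = 0.10299 / 0.96899 ≈ 0.1063

PS ≈ 0.106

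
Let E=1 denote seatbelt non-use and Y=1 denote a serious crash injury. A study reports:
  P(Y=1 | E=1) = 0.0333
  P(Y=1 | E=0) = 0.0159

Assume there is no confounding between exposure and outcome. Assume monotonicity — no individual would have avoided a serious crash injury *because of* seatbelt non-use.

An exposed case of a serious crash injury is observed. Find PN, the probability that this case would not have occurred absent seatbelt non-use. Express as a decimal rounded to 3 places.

Let p₁ = 0.0333, p₀ = 0.0159.
Under exogeneity and monotonicity, PN = (p₁ − p₀) / p₁.
PN = (0.0333 − 0.0159) / 0.0333 = 0.0174 / 0.0333 ≈ 0.5225

PN ≈ 0.523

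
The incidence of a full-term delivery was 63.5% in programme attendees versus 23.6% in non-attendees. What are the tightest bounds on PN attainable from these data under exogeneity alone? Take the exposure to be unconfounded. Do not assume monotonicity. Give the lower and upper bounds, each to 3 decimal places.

0.628 ≤ PN ≤ 1.000

p₁ = 0.635, p₀ = 0.236.
Under exogeneity alone the bounds on PN are max{0,(p₁−p₀)/p₁} ≤ PN ≤ min{1,(1−p₀)/p₁}.
  lower = (p₁ − p₀)/p₁ = 0.399 / 0.635 ≈ 0.6283
  upper = min{1, (1 − p₀)/p₁} = 0.764 / 0.635 ≈ 1.2031 → capped at 1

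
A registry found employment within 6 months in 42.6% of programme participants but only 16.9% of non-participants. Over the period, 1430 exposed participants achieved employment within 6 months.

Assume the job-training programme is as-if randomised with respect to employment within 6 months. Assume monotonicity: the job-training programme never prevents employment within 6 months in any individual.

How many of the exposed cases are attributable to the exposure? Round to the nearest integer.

about 863 cases

p₁ = 0.426, p₀ = 0.169.
PN = (p₁ − p₀)/p₁ = (0.426 − 0.169) / 0.426 ≈ 0.60329.
Attributable cases ≈ PN × (exposed cases) = 0.60329 × 1430 ≈ 862.70.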